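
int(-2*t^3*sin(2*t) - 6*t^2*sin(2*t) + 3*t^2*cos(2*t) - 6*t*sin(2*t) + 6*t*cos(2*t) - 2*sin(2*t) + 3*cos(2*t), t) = (t + 1)^3*cos(2*t) + C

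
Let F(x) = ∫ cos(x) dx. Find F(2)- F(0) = sin(2)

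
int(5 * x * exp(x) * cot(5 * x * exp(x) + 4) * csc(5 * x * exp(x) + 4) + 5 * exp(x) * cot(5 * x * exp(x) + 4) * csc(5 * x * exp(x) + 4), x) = -csc(5*x*exp(x) + 4) + C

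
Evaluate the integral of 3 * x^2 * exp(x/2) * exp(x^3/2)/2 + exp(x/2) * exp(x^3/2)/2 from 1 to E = -E + exp(E/2 + exp(3)/2)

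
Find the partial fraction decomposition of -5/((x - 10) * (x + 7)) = 5/(17*(x + 7)) - 5/(17*(x - 10))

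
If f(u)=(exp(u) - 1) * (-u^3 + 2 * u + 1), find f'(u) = -u^3*exp(u) - 3*u^2*exp(u) + 3*u^2 + 2*u*exp(u) + 3*exp(u) - 2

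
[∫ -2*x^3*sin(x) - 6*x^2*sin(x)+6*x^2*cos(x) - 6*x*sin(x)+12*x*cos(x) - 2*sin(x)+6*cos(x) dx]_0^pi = -2*(1 + pi)^3 - 2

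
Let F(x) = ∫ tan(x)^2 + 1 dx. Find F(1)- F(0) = tan(1)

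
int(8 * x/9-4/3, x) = 4*x^2/9 - 4*x/3 + C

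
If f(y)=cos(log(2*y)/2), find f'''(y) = (-7*sin(log(y)/2 + log(2)/2) + 6*cos(log(y)/2 + log(2)/2))/(8*y^3)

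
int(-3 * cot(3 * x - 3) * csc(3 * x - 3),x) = csc(3*x - 3) + C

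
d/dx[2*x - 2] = 2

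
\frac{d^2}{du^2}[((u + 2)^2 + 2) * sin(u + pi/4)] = -u^2*sin(u + pi/4) - 4*u*sin(u + pi/4) + 4*u*cos(u + pi/4) - 4*sin(u + pi/4) + 8*cos(u + pi/4)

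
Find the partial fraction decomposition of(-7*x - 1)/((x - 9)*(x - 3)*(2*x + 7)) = 94/(325*(2*x + 7)) + 11/(39*(x - 3)) - 32/(75*(x - 9))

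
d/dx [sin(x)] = cos(x)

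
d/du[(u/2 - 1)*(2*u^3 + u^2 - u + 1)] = 4*u^3 - 9*u^2/2 - 3*u + 3/2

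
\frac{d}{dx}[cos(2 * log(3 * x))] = -2*sin(2*(log(x) + log(3)))/x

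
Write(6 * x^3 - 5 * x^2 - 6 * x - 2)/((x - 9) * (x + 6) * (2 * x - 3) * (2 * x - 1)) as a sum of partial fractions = -11/(221*(2*x - 1)) + 4/(225*(2*x - 3)) + 1442/(2925*(x + 6)) + 3913/(3825*(x - 9))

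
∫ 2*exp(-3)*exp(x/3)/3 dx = 2*exp(x/3 - 3) + C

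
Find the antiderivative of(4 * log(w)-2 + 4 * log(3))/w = 2*(log(3*w) - 1)*log(3*w) + C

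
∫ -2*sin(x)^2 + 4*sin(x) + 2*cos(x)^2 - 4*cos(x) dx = (sqrt(2)*sin(x + pi/4) - 2)^2 + C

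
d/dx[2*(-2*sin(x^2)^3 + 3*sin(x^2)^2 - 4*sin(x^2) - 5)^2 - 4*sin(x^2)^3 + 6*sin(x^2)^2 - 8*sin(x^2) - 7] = 8*x*(12*sin(x^2)^5 - 30*sin(x^2)^4 + 50*sin(x^2)^3 - 9*sin(x^2)^2 - 11*sin(x^2) + 18)*cos(x^2)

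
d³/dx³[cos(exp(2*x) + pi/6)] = 8*(exp(4*x)*sin(exp(2*x) + pi/6) - 3*exp(2*x)*cos(exp(2*x) + pi/6) - sin(exp(2*x) + pi/6))*exp(2*x)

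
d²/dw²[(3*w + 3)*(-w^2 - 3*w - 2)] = -18*w - 24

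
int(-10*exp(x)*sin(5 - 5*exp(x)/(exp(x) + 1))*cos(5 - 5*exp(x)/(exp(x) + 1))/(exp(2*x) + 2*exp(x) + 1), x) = sin(5/(exp(x) + 1))^2 + C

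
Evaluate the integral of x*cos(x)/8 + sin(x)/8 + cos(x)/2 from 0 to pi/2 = pi/16 + 1/2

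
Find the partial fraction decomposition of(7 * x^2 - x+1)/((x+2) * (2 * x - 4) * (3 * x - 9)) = 31/(120*(x + 2)) - 9/(8*(x - 2)) + 61/(30*(x - 3))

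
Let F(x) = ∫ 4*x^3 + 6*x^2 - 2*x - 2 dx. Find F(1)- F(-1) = 0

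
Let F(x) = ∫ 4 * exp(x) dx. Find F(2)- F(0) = -4 + 4*exp(2)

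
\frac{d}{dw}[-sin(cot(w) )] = cos(1/tan(w))/sin(w)^2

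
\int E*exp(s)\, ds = exp(s + 1) + C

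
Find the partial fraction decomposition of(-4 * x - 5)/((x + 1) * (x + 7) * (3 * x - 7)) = -129/(280*(3*x - 7)) + 23/(168*(x + 7)) + 1/(60*(x + 1))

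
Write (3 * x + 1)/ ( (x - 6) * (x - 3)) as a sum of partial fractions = -10/(3*(x - 3)) + 19/(3*(x - 6))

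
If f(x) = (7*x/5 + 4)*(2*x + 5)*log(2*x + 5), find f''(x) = (56*x*log(2*x + 5) + 84*x + 140*log(2*x + 5) + 220)/(10*x + 25)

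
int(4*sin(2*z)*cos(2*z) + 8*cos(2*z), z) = (sin(2*z) + 2)^2 + C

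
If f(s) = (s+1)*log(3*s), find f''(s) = (s - 1)/s^2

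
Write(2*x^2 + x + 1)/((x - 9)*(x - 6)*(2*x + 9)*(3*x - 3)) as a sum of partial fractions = -296/(18711*(2*x + 9)) + 1/(330*(x - 1)) - 79/(945*(x - 6)) + 43/(486*(x - 9))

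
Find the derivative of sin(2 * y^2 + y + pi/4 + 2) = 4*y*cos(2*y^2 + y + pi/4 + 2) + cos(2*y^2 + y + pi/4 + 2)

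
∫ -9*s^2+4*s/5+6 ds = -3*s^3 + 2*s^2/5 + 6*s + C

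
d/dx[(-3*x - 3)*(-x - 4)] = 6*x + 15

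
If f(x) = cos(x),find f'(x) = -sin(x)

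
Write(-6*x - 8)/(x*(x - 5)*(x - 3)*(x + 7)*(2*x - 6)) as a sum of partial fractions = 17/(8400*(x + 7)) + 29/(450*(x - 3)) + 13/(60*(x - 3)^2) - 19/(240*(x - 5)) + 4/(315*x)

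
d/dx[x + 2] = 1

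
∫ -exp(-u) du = exp(-u) + C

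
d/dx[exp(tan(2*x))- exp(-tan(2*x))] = 2*(exp(2*tan(2*x)) + 1)*exp(-tan(2*x))/cos(2*x)^2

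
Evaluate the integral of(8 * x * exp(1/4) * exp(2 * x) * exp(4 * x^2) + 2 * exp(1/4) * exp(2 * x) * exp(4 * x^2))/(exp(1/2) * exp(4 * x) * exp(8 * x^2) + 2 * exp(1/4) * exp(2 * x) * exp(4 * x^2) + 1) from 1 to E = -exp(25/4)/(1 + exp(25/4)) + exp(-2 + (-3 + 4*E)^2/4 + 8*E)/(1 + exp(-2 + (-3 + 4*E)^2/4 + 8*E))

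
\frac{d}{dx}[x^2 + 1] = 2*x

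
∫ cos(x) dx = sin(x) + C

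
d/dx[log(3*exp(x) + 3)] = exp(x)/(exp(x) + 1)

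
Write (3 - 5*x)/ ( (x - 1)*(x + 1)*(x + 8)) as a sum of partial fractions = 43/(63*(x + 8)) - 4/(7*(x + 1)) - 1/(9*(x - 1))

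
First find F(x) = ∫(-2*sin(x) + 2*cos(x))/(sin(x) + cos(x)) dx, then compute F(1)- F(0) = 2*log(cos(1) + sin(1))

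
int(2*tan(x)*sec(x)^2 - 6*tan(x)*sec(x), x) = (sec(x) - 3)^2 + C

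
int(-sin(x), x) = cos(x) + C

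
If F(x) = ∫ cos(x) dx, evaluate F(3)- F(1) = -sin(1) + sin(3)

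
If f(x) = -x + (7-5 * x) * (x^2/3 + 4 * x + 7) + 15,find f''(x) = -10*x - 106/3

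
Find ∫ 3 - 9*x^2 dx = -3*x^3 + 3*x + C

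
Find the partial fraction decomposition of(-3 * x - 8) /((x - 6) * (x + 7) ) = -1/(x + 7) - 2/(x - 6)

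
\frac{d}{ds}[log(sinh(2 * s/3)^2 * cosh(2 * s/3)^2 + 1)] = sinh(8*s/3)/(3*sinh(2*s/3)^2*cosh(2*s/3)^2 + 3)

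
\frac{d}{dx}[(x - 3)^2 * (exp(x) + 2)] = x^2*exp(x) - 4*x*exp(x) + 4*x + 3*exp(x) - 12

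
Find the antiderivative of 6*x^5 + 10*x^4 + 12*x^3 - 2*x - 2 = x^6 + 2*x^5 + 3*x^4 - x^2 - 2*x + C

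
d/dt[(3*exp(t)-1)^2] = 18*exp(2*t) - 6*exp(t)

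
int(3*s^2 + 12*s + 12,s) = s^3 + 6*s^2 + 12*s + C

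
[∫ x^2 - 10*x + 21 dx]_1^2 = 25/3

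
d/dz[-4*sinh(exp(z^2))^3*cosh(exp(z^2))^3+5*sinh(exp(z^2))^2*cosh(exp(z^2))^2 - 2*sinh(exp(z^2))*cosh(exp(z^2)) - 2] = -z*(-5*sinh(4*exp(z^2)) + 5*cosh(2*exp(z^2))/2 + 3*cosh(6*exp(z^2))/2)*exp(z^2)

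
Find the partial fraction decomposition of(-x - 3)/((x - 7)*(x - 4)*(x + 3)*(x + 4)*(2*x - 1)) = -8/(819*(2*x - 1)) + 1/(792*(x + 4)) + 1/(168*(x - 4)) - 1/(429*(x - 7))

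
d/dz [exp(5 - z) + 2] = -exp(5 - z)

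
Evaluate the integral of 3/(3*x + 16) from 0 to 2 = -3*log(2) + log(11)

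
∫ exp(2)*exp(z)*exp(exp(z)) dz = exp(exp(z) + 2) + C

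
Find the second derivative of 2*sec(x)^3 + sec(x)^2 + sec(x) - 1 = (96*sin(x)^2/cos(x) + 29*cos(x) - 8*cos(2*x) - cos(3*x) + 16)/(cos(2*x) + 1)^2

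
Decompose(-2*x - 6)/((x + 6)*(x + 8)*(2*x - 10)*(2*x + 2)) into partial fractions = -5/(364*(x + 8)) + 3/(220*(x + 6)) + 1/(210*(x + 1)) - 2/(429*(x - 5))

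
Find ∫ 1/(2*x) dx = log(2*x)/2 + C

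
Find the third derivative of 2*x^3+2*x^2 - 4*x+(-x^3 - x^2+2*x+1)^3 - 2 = -504*x^6 - 1008*x^5 + 630*x^4 + 1680*x^3 - 504*x - 30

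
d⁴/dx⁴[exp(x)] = exp(x)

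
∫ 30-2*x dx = -x^2 + 30*x + C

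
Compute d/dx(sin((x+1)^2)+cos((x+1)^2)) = -2*x*sin(x^2 + 2*x + 1) + 2*x*cos(x^2 + 2*x + 1) - 2*sin(x^2 + 2*x + 1) + 2*cos(x^2 + 2*x + 1)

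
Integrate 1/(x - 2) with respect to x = log(2*x - 4) + C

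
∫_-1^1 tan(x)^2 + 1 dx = 2*tan(1)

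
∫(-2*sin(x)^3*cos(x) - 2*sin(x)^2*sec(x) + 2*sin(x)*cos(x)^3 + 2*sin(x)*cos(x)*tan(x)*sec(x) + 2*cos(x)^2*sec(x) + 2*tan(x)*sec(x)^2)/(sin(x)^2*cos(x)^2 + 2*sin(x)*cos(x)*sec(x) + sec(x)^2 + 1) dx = log((sin(2*x)/2 + sec(x))^2 + 1) + C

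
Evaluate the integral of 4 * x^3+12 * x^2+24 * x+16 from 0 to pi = -16 + (3 + (1 + pi)^2)^2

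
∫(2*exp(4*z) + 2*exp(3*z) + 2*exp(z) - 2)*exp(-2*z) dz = (exp(2*z) + exp(z) - 1)^2*exp(-2*z) + C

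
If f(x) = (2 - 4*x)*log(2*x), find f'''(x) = (4*x + 4)/x^3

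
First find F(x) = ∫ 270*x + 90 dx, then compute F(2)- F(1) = 495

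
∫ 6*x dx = 3*x^2 + C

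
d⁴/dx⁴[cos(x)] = cos(x)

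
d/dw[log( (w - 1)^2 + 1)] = (2*w - 2)/(w^2 - 2*w + 2)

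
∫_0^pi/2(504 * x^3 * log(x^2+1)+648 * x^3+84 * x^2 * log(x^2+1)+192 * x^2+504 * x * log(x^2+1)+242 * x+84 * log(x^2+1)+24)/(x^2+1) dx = -14 + (2 + 7*log(1 + pi^2/4))*(7 + 6*pi + 9*pi^2)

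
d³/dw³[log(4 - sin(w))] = -2*(2*sin(w) + 7)*cos(w)/(sin(w) - 4)^3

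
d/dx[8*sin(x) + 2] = 8*cos(x)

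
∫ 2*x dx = x^2 + C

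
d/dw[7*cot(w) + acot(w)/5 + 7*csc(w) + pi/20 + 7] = -(35*w^2*cos(w)/sin(w)^2 + 35*w^2/sin(w)^2 + 1 + 35*cos(w)/sin(w)^2 + 35/sin(w)^2)/(5*w^2 + 5)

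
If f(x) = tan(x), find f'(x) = cos(x)^(-2)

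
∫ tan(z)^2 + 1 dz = tan(z) + C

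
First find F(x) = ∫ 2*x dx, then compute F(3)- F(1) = 8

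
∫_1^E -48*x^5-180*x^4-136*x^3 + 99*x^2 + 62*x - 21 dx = -(-2 + 3*E + 2*exp(2))^3 - (-2 + 3*E + 2*exp(2))^2 + 3*E + 2*exp(2) + 31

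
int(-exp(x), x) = -exp(x) + C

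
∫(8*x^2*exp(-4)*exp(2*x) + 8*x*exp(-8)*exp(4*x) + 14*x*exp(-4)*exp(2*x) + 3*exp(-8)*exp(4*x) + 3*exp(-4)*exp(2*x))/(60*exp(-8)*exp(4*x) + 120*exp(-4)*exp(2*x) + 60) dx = x*(4*x + 3)*exp(2*x - 4)/(60*(exp(2*x - 4) + 1)) + C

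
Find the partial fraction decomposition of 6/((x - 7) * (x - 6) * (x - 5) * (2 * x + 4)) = -1/(168*(x + 2)) + 3/(14*(x - 5)) - 3/(8*(x - 6)) + 1/(6*(x - 7))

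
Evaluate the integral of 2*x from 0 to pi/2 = pi^2/4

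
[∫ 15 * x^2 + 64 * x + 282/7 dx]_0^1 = 541/7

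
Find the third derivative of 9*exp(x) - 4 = 9*exp(x)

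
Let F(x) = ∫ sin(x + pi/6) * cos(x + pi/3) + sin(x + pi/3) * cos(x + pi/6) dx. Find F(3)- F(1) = -sin(2)/2 + sin(6)/2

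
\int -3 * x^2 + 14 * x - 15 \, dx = -x^3 + 7*x^2 - 15*x + C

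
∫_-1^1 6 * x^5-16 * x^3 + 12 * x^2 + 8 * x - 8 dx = -8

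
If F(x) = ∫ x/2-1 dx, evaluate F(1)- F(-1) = -2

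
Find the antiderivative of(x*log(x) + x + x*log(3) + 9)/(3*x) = (x + 9)*log(3*x)/3 + C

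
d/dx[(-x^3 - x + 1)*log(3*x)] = (-3*x^3*log(x) - 3*x^3*log(3) - x^3 - x*log(x) - x*log(3) - x + 1)/x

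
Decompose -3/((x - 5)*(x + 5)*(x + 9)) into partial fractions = -3/(56*(x + 9)) + 3/(40*(x + 5)) - 3/(140*(x - 5))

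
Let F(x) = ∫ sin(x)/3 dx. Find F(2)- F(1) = -cos(2)/3 + cos(1)/3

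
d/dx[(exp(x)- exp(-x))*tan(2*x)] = (exp(2*x)*sin(4*x) + 4*exp(2*x) + sin(4*x) - 4)*exp(-x)/(cos(4*x) + 1)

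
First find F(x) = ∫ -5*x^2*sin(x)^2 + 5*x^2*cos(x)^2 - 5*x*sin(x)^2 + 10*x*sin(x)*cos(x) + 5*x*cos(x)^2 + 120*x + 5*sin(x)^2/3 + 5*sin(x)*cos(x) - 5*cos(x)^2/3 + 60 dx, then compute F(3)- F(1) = 175*sin(6)/6 - 25*sin(2)/6 + 600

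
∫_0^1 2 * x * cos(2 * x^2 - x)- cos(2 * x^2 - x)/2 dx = sin(1)/2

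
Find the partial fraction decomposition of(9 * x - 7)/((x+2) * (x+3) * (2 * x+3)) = -82/(3*(2*x + 3)) - 34/(3*(x + 3)) + 25/(x + 2)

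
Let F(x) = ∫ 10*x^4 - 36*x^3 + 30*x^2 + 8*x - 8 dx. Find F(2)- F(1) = 1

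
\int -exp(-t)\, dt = exp(-t) + C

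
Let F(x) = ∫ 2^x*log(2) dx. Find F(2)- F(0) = 3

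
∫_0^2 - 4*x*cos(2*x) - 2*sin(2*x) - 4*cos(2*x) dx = -6*sin(4)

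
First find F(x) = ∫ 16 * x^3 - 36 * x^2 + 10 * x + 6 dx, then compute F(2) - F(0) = 0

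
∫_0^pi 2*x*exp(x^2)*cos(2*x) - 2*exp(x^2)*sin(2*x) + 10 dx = -1 + 10*pi + exp(pi^2)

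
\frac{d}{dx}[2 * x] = 2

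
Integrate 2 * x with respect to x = x^2 + C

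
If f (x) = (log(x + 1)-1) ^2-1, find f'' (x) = (4 - 2*log(x + 1))/(x^2 + 2*x + 1)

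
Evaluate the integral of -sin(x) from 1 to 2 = -cos(1) + cos(2)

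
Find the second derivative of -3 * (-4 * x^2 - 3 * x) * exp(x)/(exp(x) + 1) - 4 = (-12*x^2*exp(2*x) + 12*x^2*exp(x) + 39*x*exp(2*x) + 57*x*exp(x) + 24*exp(3*x) + 66*exp(2*x) + 42*exp(x))/(exp(3*x) + 3*exp(2*x) + 3*exp(x) + 1)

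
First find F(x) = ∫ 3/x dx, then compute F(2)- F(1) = 3*log(2)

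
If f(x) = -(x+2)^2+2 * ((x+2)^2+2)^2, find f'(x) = 8*x^3 + 48*x^2 + 110*x + 92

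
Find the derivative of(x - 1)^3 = 3*x^2 - 6*x + 3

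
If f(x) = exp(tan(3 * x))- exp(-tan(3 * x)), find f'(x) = 3*(exp(tan(3*x)) + exp(-tan(3*x)))/cos(3*x)^2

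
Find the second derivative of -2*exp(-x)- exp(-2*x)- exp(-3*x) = (-2*exp(2*x) - 4*exp(x) - 9)*exp(-3*x)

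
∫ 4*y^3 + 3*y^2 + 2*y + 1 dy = y^4 + y^3 + y^2 + y + C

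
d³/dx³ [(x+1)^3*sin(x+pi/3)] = -x^3*cos(x + pi/3) - 9*x^2*sin(x + pi/3) - 3*x^2*cos(x + pi/3) - 18*x*sin(x + pi/3) + 15*x*cos(x + pi/3) - 3*sin(x + pi/3) + 17*cos(x + pi/3)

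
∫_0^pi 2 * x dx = pi^2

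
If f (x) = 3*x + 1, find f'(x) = 3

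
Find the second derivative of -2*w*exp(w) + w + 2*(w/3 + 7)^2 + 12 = -2*w*exp(w) - 4*exp(w) + 4/9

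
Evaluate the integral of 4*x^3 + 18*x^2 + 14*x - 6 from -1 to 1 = 0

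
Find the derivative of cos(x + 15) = -sin(x + 15)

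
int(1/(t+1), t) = log(10*t + 10) + C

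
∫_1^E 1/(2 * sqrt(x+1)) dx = -sqrt(2) + sqrt(1 + E)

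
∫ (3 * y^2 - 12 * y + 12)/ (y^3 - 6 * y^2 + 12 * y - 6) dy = log((y - 2)^3 + 2) + C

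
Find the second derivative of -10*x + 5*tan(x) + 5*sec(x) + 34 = 10*sin(x)/cos(x)^3 - 5/cos(x) + 10/cos(x)^3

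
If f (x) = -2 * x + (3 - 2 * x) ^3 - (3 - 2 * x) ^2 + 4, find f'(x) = -24*x^2 + 64*x - 44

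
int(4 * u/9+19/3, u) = 2*u^2/9 + 19*u/3 + C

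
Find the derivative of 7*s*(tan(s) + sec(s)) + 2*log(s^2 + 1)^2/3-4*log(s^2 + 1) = (-21*s^3 - 21*s^2*cos(s) + 8*s*log(s^2 + 1)*sin(s) - 8*s*log(s^2 + 1) - 24*s*sin(s) + 3*s - 21*cos(s))/((3*s^2 + 3)*(sin(s) - 1))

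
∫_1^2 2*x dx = 3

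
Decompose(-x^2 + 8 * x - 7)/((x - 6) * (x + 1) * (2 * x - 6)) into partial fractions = -2/(7*(x + 1)) - 1/(3*(x - 3)) + 5/(42*(x - 6))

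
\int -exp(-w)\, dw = exp(-w) + C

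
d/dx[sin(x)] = cos(x)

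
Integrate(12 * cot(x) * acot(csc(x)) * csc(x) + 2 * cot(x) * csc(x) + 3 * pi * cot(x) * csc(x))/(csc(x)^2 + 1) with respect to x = 3*(4*acot(csc(x)) + pi)^2/8 + 2*acot(csc(x)) + C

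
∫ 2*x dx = x^2 + C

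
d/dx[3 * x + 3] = 3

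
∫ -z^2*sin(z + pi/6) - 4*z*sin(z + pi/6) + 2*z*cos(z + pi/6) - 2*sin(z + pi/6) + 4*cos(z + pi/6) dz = ((z + 2)^2 - 2)*cos(z + pi/6) + C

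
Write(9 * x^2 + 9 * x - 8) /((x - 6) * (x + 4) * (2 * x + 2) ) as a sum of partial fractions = 5/(3*(x + 4)) + 4/(21*(x + 1)) + 37/(14*(x - 6))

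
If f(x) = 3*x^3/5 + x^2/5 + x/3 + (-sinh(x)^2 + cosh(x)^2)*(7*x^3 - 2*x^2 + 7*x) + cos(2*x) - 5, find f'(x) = 114*x^2/5 - 18*x/5 - 2*sin(2*x) + 22/3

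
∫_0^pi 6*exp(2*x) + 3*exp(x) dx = -6 + 3*(1 + exp(pi))*exp(pi)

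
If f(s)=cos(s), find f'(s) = -sin(s)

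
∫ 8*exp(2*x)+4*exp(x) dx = (2*exp(x) + 1)^2 + C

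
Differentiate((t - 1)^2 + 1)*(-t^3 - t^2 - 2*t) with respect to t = -5*t^4 + 4*t^3 - 6*t^2 + 4*t - 4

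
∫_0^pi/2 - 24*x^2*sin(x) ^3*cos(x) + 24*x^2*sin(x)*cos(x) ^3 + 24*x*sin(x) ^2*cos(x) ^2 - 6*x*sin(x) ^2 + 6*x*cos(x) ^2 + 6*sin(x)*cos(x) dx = 0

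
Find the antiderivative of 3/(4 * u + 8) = 3*log(u + 2)/4 + C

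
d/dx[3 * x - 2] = 3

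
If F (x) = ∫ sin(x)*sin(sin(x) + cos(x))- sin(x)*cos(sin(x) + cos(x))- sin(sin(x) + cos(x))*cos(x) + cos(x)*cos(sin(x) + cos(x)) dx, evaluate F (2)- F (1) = sqrt(2)*(-sin(pi/4 + sqrt(2)*sin(pi/4 + 1)) + sin(sqrt(2)*sin(pi/4 + 2) + pi/4))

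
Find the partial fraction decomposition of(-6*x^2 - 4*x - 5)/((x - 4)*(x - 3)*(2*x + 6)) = -47/(84*(x + 3)) + 71/(12*(x - 3)) - 117/(14*(x - 4))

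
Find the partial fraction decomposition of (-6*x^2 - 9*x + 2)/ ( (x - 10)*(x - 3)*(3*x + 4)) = 15/(221*(3*x + 4)) + 79/(91*(x - 3)) - 344/(119*(x - 10))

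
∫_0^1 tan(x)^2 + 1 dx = tan(1)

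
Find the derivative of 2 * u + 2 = 2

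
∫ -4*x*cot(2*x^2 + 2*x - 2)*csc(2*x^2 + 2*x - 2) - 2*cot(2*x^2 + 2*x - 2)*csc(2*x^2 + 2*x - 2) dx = csc(2*x^2 + 2*x - 2) + C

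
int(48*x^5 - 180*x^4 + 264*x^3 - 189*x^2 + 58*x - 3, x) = 8*x^6 - 36*x^5 + 66*x^4 - 63*x^3 + 29*x^2 - 3*x + C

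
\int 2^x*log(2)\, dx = 2^x + C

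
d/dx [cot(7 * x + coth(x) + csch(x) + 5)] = (-7 + cosh(x)/sinh(x)^2 + sinh(x)^(-2))/sin(7*x + coth(x) + csch(x) + 5)^2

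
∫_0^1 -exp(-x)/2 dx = -1/2 + exp(-1)/2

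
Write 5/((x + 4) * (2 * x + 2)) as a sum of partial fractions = -5/(6*(x + 4)) + 5/(6*(x + 1))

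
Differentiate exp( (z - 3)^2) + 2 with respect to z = 2*z*exp(z^2 - 6*z + 9) - 6*exp(z^2 - 6*z + 9)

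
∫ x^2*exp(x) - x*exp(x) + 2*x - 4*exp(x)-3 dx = -(exp(x) + 1)*(-x^2 + 3*x + 1) + C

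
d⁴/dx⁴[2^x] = 2^x*log(2)^4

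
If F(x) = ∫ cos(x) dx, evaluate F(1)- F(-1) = 2*sin(1)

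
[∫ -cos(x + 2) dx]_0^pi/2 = -cos(2) + sin(2)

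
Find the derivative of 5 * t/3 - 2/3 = 5/3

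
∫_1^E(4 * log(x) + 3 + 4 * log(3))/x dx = -2*log(3)^2 + 3 + 2*(1 + log(3))^2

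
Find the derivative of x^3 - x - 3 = 3*x^2 - 1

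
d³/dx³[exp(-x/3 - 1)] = -exp(-x/3 - 1)/27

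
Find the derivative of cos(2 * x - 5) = -2*sin(2*x - 5)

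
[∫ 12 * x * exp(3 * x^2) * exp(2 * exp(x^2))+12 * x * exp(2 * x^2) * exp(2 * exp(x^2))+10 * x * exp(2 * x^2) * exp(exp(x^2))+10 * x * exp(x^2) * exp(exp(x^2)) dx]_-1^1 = 0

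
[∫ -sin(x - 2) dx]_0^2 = 1 - cos(2)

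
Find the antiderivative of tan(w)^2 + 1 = tan(w) + C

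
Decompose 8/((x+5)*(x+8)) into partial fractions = -8/(3*(x + 8)) + 8/(3*(x + 5))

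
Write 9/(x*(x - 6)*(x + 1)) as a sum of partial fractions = 9/(7*(x + 1)) + 3/(14*(x - 6)) - 3/(2*x)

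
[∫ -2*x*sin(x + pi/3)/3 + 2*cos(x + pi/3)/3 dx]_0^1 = 2*cos(1 + pi/3)/3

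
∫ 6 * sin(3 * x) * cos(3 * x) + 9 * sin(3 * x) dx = -(cos(3*x) + 3)*cos(3*x) + C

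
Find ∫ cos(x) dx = sin(x) + C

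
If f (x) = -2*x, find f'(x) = -2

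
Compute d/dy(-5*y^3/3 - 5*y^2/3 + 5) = -5*y^2 - 10*y/3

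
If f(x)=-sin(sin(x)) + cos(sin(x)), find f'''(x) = sqrt(2)*(3*sin(x)*cos(sin(x) + pi/4) + sin(sin(x) + pi/4)*cos(x)^2 + sin(sin(x) + pi/4))*cos(x)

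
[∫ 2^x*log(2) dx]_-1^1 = 3/2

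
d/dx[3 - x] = -1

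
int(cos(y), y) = sin(y) + C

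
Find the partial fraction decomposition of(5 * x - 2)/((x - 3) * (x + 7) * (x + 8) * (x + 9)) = 47/(24*(x + 9)) - 42/(11*(x + 8)) + 37/(20*(x + 7)) + 13/(1320*(x - 3))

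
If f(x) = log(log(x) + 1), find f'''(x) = (2*log(x)^2 + 7*log(x) + 7)/(x^3*log(x)^3 + 3*x^3*log(x)^2 + 3*x^3*log(x) + x^3)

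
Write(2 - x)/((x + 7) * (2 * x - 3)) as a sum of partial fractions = 1/(17*(2*x - 3)) - 9/(17*(x + 7))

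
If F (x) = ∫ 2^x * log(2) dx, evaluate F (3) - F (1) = 6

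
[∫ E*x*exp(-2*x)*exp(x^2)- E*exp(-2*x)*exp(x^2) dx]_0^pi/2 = -E/2 + exp((-1 + pi/2)^2)/2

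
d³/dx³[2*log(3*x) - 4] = 4/x^3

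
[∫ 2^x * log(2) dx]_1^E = -2 + 2^E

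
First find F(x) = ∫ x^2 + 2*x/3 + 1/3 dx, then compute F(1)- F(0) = 1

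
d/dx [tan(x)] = cos(x)^(-2)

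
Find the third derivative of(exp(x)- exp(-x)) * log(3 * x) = (x^3*exp(2*x)*log(x) + x^3*exp(2*x)*log(3) + x^3*log(x) + x^3*log(3) + 3*x^2*exp(2*x) - 3*x^2 - 3*x*exp(2*x) - 3*x + 2*exp(2*x) - 2)*exp(-x)/x^3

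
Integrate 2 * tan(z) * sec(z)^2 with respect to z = sec(z)^2 + C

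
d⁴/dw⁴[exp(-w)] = exp(-w)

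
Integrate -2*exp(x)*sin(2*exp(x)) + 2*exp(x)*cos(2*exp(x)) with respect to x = sqrt(2)*sin(2*exp(x) + pi/4) + C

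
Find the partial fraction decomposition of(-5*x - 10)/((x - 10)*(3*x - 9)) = 25/(21*(x - 3)) - 20/(7*(x - 10))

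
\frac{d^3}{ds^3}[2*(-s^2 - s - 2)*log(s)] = (-4*s^2 + 2*s - 8)/s^3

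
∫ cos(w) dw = sin(w) + C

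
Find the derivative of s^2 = 2*s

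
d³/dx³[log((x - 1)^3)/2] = 3/(x^3 - 3*x^2 + 3*x - 1)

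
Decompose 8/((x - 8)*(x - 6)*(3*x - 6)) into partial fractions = 1/(9*(x - 2)) - 1/(3*(x - 6)) + 2/(9*(x - 8))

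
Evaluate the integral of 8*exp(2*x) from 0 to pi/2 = -4 + 4*exp(pi)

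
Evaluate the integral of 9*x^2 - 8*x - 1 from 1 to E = (-1 + E)^2*(2 + 3*E)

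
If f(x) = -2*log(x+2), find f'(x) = -2/(x + 2)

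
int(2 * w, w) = w^2 + C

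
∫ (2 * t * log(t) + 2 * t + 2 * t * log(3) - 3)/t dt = (2*t - 3)*log(3*t) + C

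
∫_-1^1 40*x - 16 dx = -32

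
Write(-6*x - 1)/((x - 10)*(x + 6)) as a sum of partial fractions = -35/(16*(x + 6)) - 61/(16*(x - 10))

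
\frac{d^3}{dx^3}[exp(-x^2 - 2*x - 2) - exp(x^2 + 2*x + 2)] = (-8*x^3*exp(2*x^2 + 4*x + 4) - 8*x^3 - 24*x^2*exp(2*x^2 + 4*x + 4) - 24*x^2 - 36*x*exp(2*x^2 + 4*x + 4) - 12*x - 20*exp(2*x^2 + 4*x + 4) + 4)*exp(-x^2 - 2*x - 2)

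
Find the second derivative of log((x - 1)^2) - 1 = -2/(x^2 - 2*x + 1)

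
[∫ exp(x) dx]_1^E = -E + exp(E)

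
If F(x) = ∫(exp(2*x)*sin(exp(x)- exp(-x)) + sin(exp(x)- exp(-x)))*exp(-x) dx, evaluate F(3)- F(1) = cos(E - exp(-1)) - cos(-exp(3) + exp(-3))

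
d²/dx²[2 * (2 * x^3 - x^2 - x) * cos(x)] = -4*x^3*cos(x) - 24*x^2*sin(x) + 2*x^2*cos(x) + 8*x*sin(x) + 26*x*cos(x) + 4*sin(x) - 4*cos(x)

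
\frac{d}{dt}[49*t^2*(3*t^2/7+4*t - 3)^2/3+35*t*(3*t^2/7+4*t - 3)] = 18*t^5 + 280*t^4 + 2632*t^3/3 - 1131*t^2 + 574*t - 105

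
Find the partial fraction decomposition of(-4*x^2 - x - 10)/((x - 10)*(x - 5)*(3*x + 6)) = -2/(21*(x + 2)) + 23/(21*(x - 5)) - 7/(3*(x - 10))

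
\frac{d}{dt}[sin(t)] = cos(t)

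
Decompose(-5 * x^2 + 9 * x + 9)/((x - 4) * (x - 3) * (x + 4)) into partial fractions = -107/(56*(x + 4)) + 9/(7*(x - 3)) - 35/(8*(x - 4))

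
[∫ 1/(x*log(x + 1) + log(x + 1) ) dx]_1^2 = log(log(3)) - log(log(2))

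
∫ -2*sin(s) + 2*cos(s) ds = 2*sqrt(2)*sin(s + pi/4) + C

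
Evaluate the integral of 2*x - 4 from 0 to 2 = -4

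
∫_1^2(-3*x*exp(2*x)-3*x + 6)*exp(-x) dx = -3*exp(2) + 3*exp(-2)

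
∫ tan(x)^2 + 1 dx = tan(x) + C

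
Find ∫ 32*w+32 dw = 16*w^2 + 32*w + C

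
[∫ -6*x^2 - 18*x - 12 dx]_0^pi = (2 + pi)^2*(-2*pi - 1) + 4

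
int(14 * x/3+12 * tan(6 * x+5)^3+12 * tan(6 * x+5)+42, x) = 7*x^2/3 + 42*x + tan(6*x + 5)^2 + C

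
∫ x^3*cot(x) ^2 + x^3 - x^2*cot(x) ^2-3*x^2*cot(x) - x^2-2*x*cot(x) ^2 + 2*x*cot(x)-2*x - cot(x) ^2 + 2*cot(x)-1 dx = (-x^3 + x^2 + 2*x + 1)*cot(x) + C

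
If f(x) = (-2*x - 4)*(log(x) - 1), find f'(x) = (-2*x*log(x) - 4)/x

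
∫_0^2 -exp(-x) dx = -1 + exp(-2)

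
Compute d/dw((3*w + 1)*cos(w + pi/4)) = -3*w*sin(w + pi/4) - sin(w + pi/4) + 3*cos(w + pi/4)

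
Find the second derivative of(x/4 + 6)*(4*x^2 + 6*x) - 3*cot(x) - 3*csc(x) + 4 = 6*x + 51 + 3/sin(x) - 6*cos(x)/sin(x)^3 - 6/sin(x)^3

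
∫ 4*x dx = 2*x^2 + C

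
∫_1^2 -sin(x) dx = -cos(1) + cos(2)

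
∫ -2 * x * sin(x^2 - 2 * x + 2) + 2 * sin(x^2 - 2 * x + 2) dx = cos((x - 1)^2 + 1) + C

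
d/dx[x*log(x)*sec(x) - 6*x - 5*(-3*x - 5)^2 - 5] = x*log(x)*tan(x)*sec(x) - 90*x + log(x)*sec(x) + sec(x) - 156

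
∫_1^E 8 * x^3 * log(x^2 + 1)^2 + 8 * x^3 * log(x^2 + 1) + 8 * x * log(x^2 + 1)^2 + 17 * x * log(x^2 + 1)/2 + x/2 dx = -8*log(2)^2 - log(2)/2 + (1 + exp(2))*log(1 + exp(2))/4 + 2*(1 + exp(2))^2*log(1 + exp(2))^2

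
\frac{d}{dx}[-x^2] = -2*x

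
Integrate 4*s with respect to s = 2*s^2 + C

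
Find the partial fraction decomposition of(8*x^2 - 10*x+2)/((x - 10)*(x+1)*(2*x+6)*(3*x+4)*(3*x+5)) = -69/(35*(3*x + 5)) + 399/(170*(3*x + 4)) + 1/(10*(x + 3)) - 5/(22*(x + 1)) + 27/(13090*(x - 10))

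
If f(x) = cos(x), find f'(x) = -sin(x)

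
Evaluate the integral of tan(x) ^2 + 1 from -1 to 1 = 2*tan(1)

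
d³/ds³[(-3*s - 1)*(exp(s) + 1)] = -3*s*exp(s) - 10*exp(s)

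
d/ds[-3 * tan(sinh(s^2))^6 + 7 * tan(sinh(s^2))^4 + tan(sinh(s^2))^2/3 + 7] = 4*s*(-9*tan(sinh(s^2))^6 + 5*tan(sinh(s^2))^4 + 43*tan(sinh(s^2))^2/3 + 1/3)*tan(sinh(s^2))*cosh(s^2)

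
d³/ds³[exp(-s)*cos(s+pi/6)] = 2*sqrt(2)*exp(-s)*cos(s + 5*pi/12)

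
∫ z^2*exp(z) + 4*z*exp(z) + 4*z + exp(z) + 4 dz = ((z + 1)^2 - 2)*(exp(z) + 2) + C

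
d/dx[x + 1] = 1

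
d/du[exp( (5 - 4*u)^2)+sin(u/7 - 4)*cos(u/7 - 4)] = 32*u*exp(25)*exp(-40*u)*exp(16*u^2) + cos(2*u/7 - 8)/7 - 40*exp(25)*exp(-40*u)*exp(16*u^2)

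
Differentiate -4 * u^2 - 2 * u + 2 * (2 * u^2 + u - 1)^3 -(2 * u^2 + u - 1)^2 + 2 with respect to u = 96*u^5 + 120*u^4 - 64*u^3 - 78*u^2 + 10*u + 6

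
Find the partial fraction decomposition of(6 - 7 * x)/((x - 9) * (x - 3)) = 5/(2*(x - 3)) - 19/(2*(x - 9))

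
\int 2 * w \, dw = w^2 + C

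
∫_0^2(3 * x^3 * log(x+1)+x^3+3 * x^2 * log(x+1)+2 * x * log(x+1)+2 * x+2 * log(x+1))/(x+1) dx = 12*log(3)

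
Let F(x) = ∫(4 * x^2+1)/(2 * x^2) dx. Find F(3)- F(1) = 13/3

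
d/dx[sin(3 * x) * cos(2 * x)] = cos(x)/2 + 5*cos(5*x)/2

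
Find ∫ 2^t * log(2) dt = 2^t + C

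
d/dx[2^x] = 2^x*log(2)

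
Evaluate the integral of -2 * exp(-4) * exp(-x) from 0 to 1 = -2*exp(-4) + 2*exp(-5)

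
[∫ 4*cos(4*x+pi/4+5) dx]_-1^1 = -sin(pi/4 + 1) + sin(pi/4 + 9)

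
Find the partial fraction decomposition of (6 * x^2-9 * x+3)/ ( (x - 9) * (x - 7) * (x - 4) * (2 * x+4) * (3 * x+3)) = 5/(396*(x + 2)) - 3/(400*(x + 1)) + 7/(300*(x - 4)) - 13/(144*(x - 7)) + 17/(275*(x - 9))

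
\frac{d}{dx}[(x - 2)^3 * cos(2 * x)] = (x - 2)^2*(-2*x*sin(2*x) + 4*sin(2*x) + 3*cos(2*x))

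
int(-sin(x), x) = cos(x) + C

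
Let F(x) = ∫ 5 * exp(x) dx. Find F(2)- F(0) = -5 + 5*exp(2)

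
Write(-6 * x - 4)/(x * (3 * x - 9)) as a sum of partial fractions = -22/(9*(x - 3)) + 4/(9*x)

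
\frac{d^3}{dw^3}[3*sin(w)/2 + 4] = -3*cos(w)/2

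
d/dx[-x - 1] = -1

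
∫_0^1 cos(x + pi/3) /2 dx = -sqrt(3)/4 + sin(1 + pi/3)/2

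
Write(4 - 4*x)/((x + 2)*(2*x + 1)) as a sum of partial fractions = 4/(2*x + 1) - 4/(x + 2)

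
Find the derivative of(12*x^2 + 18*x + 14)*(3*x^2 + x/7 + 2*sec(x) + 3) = 144*x^3 + 24*x^2*tan(x)*sec(x) + 1170*x^2/7 + 36*x*tan(x)*sec(x) + 48*x*sec(x) + 1128*x/7 + 28*tan(x)*sec(x) + 36*sec(x) + 56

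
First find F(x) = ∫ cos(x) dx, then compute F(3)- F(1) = -sin(1) + sin(3)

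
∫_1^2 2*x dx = 3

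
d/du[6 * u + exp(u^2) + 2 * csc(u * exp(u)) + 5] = -2*u*exp(u)*cot(u*exp(u))*csc(u*exp(u)) + 2*u*exp(u^2) - 2*exp(u)*cot(u*exp(u))*csc(u*exp(u)) + 6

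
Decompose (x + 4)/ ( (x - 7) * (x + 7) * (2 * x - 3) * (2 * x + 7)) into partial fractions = 1/(735*(2*x + 7)) - 1/(85*(2*x - 3)) + 3/(1666*(x + 7)) + 1/(294*(x - 7))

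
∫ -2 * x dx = -x^2 + C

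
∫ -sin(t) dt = cos(t) + C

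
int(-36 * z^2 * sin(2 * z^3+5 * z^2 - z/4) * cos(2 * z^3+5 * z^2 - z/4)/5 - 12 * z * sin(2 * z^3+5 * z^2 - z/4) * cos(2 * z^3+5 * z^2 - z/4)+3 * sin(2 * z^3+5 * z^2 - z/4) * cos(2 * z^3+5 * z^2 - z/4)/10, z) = 3*cos(z*(2*z^2 + 5*z - 1/4))^2/5 + C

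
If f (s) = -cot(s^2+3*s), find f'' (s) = 2*(-4*s^2*cos(s*(s + 3))/sin(s*(s + 3)) - 12*s*cos(s*(s + 3))/sin(s*(s + 3)) + 1 - 9*cos(s*(s + 3))/sin(s*(s + 3)))/sin(s*(s + 3))^2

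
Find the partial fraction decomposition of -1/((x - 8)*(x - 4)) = 1/(4*(x - 4)) - 1/(4*(x - 8))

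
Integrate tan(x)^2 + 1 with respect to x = tan(x) + C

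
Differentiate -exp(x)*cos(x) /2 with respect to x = -sqrt(2)*exp(x)*cos(x + pi/4)/2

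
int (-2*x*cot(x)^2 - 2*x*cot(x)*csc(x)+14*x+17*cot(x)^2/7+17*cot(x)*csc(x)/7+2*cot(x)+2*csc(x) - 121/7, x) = (2*x - 17/7)*(4*x + cot(x) + csc(x) - 5) + C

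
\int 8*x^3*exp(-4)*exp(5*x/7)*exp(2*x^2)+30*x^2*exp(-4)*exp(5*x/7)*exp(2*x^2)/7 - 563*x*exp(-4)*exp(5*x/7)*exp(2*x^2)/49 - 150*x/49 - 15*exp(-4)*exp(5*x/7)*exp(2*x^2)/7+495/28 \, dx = 15*x/28 - 3*(5*x - 28)^2/49 + (14*x^2 + 5*x - 28)*exp(2*x^2 + 5*x/7 - 4)/7 + C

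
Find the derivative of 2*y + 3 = 2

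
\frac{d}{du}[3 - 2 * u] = -2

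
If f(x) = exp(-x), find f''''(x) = exp(-x)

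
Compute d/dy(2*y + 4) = 2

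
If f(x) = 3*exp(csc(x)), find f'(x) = -3*exp(csc(x))*cot(x)*csc(x)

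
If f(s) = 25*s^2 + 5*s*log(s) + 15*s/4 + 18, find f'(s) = 50*s + 5*log(s) + 35/4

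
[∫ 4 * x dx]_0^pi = 2*pi^2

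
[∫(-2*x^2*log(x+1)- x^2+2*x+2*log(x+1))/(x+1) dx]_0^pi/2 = (pi - pi^2/4)*log(1 + pi/2)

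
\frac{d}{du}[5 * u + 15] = 5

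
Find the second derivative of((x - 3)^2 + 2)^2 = 12*x^2 - 72*x + 116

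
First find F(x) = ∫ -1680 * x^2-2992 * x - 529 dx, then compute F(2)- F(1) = -8937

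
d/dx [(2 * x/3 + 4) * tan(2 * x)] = 4*x/(3*cos(2*x)^2) + 2*tan(2*x)/3 + 8/cos(2*x)^2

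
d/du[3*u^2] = 6*u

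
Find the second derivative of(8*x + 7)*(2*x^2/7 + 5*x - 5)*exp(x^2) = 64*x^5*exp(x^2)/7 + 168*x^4*exp(x^2) + 12*x^3*exp(x^2) + 280*x^2*exp(x^2) - 114*x*exp(x^2)/7 + 14*exp(x^2)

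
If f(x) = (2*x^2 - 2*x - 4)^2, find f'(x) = 16*x^3 - 24*x^2 - 24*x + 16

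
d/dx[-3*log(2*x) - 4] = -3/x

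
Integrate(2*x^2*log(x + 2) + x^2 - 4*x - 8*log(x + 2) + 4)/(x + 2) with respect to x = (x - 2)^2*log(x + 2) + C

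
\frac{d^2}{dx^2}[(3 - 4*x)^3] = 288 - 384*x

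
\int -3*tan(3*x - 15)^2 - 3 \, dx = -tan(3*x - 15) + C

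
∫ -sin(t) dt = cos(t) + C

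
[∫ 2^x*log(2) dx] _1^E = -2 + 2^E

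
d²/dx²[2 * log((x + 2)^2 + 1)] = (-4*x^2 - 16*x - 12)/(x^4 + 8*x^3 + 26*x^2 + 40*x + 25)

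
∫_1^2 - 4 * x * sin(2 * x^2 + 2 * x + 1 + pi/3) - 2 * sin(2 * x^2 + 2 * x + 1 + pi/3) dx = -cos(pi/3 + 5) + cos(pi/3 + 13)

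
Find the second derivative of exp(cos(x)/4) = (sin(x)^2 - 4*cos(x))*exp(cos(x)/4)/16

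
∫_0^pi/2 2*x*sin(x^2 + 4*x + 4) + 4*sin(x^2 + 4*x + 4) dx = -cos((pi/2 + 2)^2) + cos(4)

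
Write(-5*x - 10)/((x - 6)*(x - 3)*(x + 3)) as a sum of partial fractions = 5/(54*(x + 3)) + 25/(18*(x - 3)) - 40/(27*(x - 6))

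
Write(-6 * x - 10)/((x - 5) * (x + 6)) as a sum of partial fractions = -26/(11*(x + 6)) - 40/(11*(x - 5))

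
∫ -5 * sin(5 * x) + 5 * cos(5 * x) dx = sqrt(2)*sin(5*x + pi/4) + C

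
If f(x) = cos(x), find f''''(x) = cos(x)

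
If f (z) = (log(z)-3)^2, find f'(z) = (2*log(z) - 6)/z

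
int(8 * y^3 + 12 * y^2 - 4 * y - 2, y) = 2*y^4 + 4*y^3 - 2*y^2 - 2*y + C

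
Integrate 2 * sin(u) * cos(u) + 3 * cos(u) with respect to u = (sin(u) + 3)*sin(u) + C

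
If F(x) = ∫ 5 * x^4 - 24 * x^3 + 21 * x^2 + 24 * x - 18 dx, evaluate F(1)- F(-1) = -20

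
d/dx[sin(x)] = cos(x)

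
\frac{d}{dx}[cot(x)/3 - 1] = -1/(3*sin(x)^2)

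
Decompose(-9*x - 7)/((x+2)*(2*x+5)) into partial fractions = -31/(2*x + 5) + 11/(x + 2)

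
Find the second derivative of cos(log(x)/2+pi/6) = (2*sin(log(x)/2 + pi/6) - cos(log(x)/2 + pi/6))/(4*x^2)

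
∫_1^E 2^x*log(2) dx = -2 + 2^E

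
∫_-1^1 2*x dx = 0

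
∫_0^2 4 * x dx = 8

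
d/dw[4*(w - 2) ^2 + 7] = 8*w - 16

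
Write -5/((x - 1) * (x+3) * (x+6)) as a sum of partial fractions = -5/(21*(x + 6)) + 5/(12*(x + 3)) - 5/(28*(x - 1))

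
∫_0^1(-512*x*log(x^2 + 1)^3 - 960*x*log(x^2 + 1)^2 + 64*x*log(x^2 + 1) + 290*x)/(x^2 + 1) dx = -4*(-5*log(2) - 4*log(2)^2 + 3)^2 + 20*log(2)^2 + 25*log(2) + 36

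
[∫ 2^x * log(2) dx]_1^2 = 2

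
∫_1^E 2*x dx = -1 + exp(2)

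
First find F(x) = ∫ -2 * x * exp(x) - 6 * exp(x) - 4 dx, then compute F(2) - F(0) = -8*exp(2) - 4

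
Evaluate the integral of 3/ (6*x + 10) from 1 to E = -log(8)/2 + log(5 + 3*E)/2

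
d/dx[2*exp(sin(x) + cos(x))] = 2*sqrt(2)*exp(sin(x))*exp(cos(x))*cos(x + pi/4)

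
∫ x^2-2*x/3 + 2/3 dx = x^3/3 - x^2/3 + 2*x/3 + C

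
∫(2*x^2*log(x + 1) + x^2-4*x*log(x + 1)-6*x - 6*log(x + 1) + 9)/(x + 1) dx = (x - 3)^2*log(x + 1) + C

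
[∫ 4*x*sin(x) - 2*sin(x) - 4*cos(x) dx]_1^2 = 2*cos(1) - 6*cos(2)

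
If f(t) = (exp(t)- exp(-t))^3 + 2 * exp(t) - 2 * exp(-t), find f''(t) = (9*exp(6*t) - exp(4*t) + exp(2*t) - 9)*exp(-3*t)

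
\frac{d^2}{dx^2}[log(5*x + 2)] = -25/(25*x^2 + 20*x + 4)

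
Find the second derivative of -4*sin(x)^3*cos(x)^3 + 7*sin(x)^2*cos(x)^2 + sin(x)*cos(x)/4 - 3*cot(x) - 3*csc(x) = -15*(1 - cos(2*x))^2*sin(2*x) + 28*(1 - cos(2*x))^2 - 3*(cos(2*x) + 1)^2*sin(2*x) + 47*sin(2*x)/2 - 12*sin(4*x) + 56*cos(2*x) - 42 + 3/sin(x) - 6*cos(x)/sin(x)^3 - 24/(3*sin(x) - sin(3*x))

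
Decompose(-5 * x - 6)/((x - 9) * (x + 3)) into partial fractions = -3/(4*(x + 3)) - 17/(4*(x - 9))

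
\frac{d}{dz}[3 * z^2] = 6*z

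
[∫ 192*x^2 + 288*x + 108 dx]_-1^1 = 344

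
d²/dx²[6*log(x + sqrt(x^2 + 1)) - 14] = (-12*x^3 - 12*x^2*sqrt(x^2 + 1) - 6*x)/(2*x^5 + 2*x^4*sqrt(x^2 + 1) + 4*x^3 + 3*x^2*sqrt(x^2 + 1) + 2*x + sqrt(x^2 + 1))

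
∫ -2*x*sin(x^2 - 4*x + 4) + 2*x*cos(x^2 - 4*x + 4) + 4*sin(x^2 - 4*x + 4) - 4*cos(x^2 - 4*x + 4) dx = sin((x - 2)^2) + cos((x - 2)^2) + C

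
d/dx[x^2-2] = 2*x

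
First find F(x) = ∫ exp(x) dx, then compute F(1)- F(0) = -1 + E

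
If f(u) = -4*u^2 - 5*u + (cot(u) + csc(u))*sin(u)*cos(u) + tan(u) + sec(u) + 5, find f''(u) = 2*sin(u)^2 - 2*cos(u)^2*cot(u)^2 - 2*cos(u)^2 - cos(u) + 2*tan(u)^3 + 2*tan(u)^2*sec(u) + 2*tan(u) + sec(u) - 8 + 2*cos(u)^4/sin(u)^2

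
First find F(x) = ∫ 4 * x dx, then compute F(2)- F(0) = 8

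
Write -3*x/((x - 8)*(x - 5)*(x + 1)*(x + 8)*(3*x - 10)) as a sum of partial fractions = -81/(3094*(3*x - 10)) + 3/(6188*(x + 8)) - 1/(1638*(x + 1)) + 1/(78*(x - 5)) - 1/(252*(x - 8))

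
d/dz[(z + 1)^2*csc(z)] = (-z^2*cos(z)/sin(z) + 2*z - 2*z*cos(z)/sin(z) + 2 - cos(z)/sin(z))/sin(z)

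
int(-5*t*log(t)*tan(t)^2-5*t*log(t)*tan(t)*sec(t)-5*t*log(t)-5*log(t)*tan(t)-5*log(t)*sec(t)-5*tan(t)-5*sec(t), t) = -5*t*(tan(t) + sec(t))*log(t) + C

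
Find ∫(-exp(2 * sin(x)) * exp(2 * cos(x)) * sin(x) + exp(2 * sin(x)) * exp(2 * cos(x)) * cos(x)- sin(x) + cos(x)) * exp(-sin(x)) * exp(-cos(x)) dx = 2*sinh(sqrt(2)*sin(x + pi/4)) + C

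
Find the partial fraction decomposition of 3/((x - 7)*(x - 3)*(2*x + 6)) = 1/(40*(x + 3)) - 1/(16*(x - 3)) + 3/(80*(x - 7))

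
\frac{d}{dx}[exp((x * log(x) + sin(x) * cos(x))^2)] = 2*(x*log(x)^2 + 2*x*log(x)*cos(x)^2 + log(x)*sin(x)*cos(x) + 2*sin(x)*cos(x)^3)*exp(x^2*log(x)^2)*exp(2*x*log(x)*sin(x)*cos(x))*exp(1 - cos(x)^2)*exp(-(1 - cos(x)^2)^2)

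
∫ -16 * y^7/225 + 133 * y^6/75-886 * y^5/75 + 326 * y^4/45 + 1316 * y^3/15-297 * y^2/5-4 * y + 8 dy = -2*y^8/225 + 19*y^7/75 - 443*y^6/225 + 326*y^5/225 + 329*y^4/15 - 99*y^3/5 - 2*y^2 + 8*y + C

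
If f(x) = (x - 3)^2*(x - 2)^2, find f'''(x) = 24*x - 60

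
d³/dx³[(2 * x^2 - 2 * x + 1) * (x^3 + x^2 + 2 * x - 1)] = 120*x^2 + 18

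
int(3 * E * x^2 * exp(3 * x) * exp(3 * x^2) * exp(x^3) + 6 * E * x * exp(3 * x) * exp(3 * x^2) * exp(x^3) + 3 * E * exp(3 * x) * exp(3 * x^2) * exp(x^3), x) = exp((x + 1)^3) + C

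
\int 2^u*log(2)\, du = 2^u + C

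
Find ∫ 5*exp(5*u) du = exp(5*u) + C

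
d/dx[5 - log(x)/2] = -1/(2*x)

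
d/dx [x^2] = 2*x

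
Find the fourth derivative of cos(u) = cos(u)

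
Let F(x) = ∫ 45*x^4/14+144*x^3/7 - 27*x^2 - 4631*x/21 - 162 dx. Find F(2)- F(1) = -3211/7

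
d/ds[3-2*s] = -2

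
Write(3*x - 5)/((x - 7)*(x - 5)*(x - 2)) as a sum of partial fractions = 1/(15*(x - 2)) - 5/(3*(x - 5)) + 8/(5*(x - 7))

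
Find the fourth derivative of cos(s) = cos(s)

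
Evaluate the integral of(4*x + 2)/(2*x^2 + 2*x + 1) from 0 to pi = log(1 + 2*pi + 2*pi^2)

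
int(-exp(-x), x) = exp(-x) + C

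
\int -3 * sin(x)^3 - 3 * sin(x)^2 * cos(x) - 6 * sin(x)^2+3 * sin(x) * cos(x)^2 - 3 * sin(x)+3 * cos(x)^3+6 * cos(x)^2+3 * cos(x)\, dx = (sqrt(2)*sin(x + pi/4) + 1)^3 + C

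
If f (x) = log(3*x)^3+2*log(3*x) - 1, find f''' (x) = (6*log(x)^2 - 18*log(x) + 12*log(3)*log(x) - 18*log(3) + 6*log(3)^2 + 10)/x^3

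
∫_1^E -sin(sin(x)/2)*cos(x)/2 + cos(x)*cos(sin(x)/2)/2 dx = sqrt(2)*(-sin((2*sin(1) + pi)/4) + sin((2*sin(E) + pi)/4))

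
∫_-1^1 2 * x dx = 0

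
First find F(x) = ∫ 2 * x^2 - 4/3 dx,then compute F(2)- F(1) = 10/3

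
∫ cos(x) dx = sin(x) + C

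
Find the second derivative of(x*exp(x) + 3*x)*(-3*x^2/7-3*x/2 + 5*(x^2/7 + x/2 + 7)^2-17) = 5*x^5*exp(x)/49 + 85*x^4*exp(x)/49 + 3641*x^3*exp(x)/196 + 300*x^3/49 + 107*x^2*exp(x) + 180*x^2/7 + 5977*x*exp(x)/14 + 2727*x/14 + 523*exp(x) + 201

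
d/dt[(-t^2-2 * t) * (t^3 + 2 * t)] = -5*t^4 - 8*t^3 - 6*t^2 - 8*t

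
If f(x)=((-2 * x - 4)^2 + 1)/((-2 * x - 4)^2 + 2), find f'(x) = (2*x + 4)/(4*x^4 + 32*x^3 + 100*x^2 + 144*x + 81)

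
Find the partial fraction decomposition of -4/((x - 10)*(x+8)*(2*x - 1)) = 16/(323*(2*x - 1)) - 2/(153*(x + 8)) - 2/(171*(x - 10))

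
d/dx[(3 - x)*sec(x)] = -x*tan(x)*sec(x) + 3*tan(x)*sec(x) - sec(x)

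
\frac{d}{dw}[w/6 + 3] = 1/6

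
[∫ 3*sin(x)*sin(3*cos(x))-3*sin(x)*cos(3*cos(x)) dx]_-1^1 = 0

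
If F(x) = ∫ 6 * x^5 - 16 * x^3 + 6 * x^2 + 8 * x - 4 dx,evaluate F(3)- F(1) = 484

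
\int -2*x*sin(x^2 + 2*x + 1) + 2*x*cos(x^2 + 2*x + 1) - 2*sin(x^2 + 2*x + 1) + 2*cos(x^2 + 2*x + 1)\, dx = sin((x + 1)^2) + cos((x + 1)^2) + C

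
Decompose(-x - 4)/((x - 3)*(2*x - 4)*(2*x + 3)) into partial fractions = -5/(63*(2*x + 3)) + 3/(7*(x - 2)) - 7/(18*(x - 3))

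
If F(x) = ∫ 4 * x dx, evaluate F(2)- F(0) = 8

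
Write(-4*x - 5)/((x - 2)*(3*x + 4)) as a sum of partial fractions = -1/(10*(3*x + 4)) - 13/(10*(x - 2))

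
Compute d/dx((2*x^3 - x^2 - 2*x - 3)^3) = 72*x^8 - 96*x^7 - 126*x^6 - 78*x^5 + 270*x^4 + 204*x^3 + 30*x^2 - 126*x - 54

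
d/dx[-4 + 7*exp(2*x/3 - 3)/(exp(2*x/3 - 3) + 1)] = 14*exp(2*x/3 - 3)/(3*exp(-6)*exp(4*x/3) + 6*exp(-3)*exp(2*x/3) + 3)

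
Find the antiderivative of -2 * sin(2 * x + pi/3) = cos(2*x + pi/3) + C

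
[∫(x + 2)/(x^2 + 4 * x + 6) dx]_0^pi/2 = -log(6)/2 + log(2 + (pi/2 + 2)^2)/2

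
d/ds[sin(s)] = cos(s)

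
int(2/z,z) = 2*log(z) + C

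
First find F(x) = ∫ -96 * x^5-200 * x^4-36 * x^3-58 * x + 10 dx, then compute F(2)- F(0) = -2544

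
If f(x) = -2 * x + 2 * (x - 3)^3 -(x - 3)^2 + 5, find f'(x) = 6*x^2 - 38*x + 58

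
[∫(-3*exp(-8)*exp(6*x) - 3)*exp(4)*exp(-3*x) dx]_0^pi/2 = -exp(4) - exp(-4 + 3*pi/2) + exp(-4) + exp(4 - 3*pi/2)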